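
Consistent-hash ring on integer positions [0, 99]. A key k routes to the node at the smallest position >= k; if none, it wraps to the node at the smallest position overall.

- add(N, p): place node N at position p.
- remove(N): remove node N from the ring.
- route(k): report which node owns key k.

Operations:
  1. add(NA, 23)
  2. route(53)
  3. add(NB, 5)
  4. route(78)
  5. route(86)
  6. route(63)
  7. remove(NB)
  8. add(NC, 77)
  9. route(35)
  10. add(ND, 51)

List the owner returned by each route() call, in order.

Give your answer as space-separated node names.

Op 1: add NA@23 -> ring=[23:NA]
Op 2: route key 53: none >= 53, wrap to smallest pos 23 -> NA
Op 3: add NB@5 -> ring=[5:NB,23:NA]
Op 4: route key 78: none >= 78, wrap to smallest pos 5 -> NB
Op 5: route key 86: none >= 86, wrap to smallest pos 5 -> NB
Op 6: route key 63: none >= 63, wrap to smallest pos 5 -> NB
Op 7: remove NB -> ring=[23:NA]
Op 8: add NC@77 -> ring=[23:NA,77:NC]
Op 9: route key 35: smallest pos >= 35 is 77 -> NC
Op 10: add ND@51 -> ring=[23:NA,51:ND,77:NC]

Answer: NA NB NB NB NC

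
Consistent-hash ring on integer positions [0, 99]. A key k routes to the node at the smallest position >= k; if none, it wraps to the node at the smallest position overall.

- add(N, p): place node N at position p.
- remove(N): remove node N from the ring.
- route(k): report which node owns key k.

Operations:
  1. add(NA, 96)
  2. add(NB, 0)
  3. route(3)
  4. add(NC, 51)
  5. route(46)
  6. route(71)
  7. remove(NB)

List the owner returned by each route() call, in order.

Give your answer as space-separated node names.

Answer: NA NC NA

Derivation:
Op 1: add NA@96 -> ring=[96:NA]
Op 2: add NB@0 -> ring=[0:NB,96:NA]
Op 3: route key 3: smallest pos >= 3 is 96 -> NA
Op 4: add NC@51 -> ring=[0:NB,51:NC,96:NA]
Op 5: route key 46: smallest pos >= 46 is 51 -> NC
Op 6: route key 71: smallest pos >= 71 is 96 -> NA
Op 7: remove NB -> ring=[51:NC,96:NA]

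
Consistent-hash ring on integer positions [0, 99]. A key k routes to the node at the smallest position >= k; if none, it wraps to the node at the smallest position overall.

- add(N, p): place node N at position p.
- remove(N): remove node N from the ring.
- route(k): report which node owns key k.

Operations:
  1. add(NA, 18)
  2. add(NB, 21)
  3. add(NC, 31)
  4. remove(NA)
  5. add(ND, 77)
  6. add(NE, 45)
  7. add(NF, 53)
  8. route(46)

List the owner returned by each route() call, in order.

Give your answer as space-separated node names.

Op 1: add NA@18 -> ring=[18:NA]
Op 2: add NB@21 -> ring=[18:NA,21:NB]
Op 3: add NC@31 -> ring=[18:NA,21:NB,31:NC]
Op 4: remove NA -> ring=[21:NB,31:NC]
Op 5: add ND@77 -> ring=[21:NB,31:NC,77:ND]
Op 6: add NE@45 -> ring=[21:NB,31:NC,45:NE,77:ND]
Op 7: add NF@53 -> ring=[21:NB,31:NC,45:NE,53:NF,77:ND]
Op 8: route key 46: smallest pos >= 46 is 53 -> NF

Answer: NF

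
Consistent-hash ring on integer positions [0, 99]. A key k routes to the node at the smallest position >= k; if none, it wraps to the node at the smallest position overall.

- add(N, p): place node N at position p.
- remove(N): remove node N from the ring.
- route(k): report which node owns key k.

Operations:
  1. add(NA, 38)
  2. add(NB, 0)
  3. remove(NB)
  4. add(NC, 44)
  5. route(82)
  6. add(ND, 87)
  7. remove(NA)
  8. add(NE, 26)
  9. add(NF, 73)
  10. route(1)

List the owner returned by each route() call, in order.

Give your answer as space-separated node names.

Op 1: add NA@38 -> ring=[38:NA]
Op 2: add NB@0 -> ring=[0:NB,38:NA]
Op 3: remove NB -> ring=[38:NA]
Op 4: add NC@44 -> ring=[38:NA,44:NC]
Op 5: route key 82: none >= 82, wrap to smallest pos 38 -> NA
Op 6: add ND@87 -> ring=[38:NA,44:NC,87:ND]
Op 7: remove NA -> ring=[44:NC,87:ND]
Op 8: add NE@26 -> ring=[26:NE,44:NC,87:ND]
Op 9: add NF@73 -> ring=[26:NE,44:NC,73:NF,87:ND]
Op 10: route key 1: smallest pos >= 1 is 26 -> NE

Answer: NA NE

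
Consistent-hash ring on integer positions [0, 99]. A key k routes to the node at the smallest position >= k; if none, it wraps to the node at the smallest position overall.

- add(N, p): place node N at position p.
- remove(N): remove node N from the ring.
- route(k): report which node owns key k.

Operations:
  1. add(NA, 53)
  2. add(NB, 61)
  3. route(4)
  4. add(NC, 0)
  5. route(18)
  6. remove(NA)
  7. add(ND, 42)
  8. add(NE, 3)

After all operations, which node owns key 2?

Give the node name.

Answer: NE

Derivation:
Op 1: add NA@53 -> ring=[53:NA]
Op 2: add NB@61 -> ring=[53:NA,61:NB]
Op 3: route key 4: smallest pos >= 4 is 53 -> NA
Op 4: add NC@0 -> ring=[0:NC,53:NA,61:NB]
Op 5: route key 18: smallest pos >= 18 is 53 -> NA
Op 6: remove NA -> ring=[0:NC,61:NB]
Op 7: add ND@42 -> ring=[0:NC,42:ND,61:NB]
Op 8: add NE@3 -> ring=[0:NC,3:NE,42:ND,61:NB]
Final route key 2: smallest pos >= 2 is 3 -> NE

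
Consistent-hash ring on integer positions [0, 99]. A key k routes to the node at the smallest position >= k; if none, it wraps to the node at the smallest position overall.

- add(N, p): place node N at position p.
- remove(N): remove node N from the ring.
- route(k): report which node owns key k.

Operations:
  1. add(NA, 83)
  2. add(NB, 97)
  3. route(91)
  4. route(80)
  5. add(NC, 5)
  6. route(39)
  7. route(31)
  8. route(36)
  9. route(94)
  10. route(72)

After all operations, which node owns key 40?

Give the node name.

Op 1: add NA@83 -> ring=[83:NA]
Op 2: add NB@97 -> ring=[83:NA,97:NB]
Op 3: route key 91: smallest pos >= 91 is 97 -> NB
Op 4: route key 80: smallest pos >= 80 is 83 -> NA
Op 5: add NC@5 -> ring=[5:NC,83:NA,97:NB]
Op 6: route key 39: smallest pos >= 39 is 83 -> NA
Op 7: route key 31: smallest pos >= 31 is 83 -> NA
Op 8: route key 36: smallest pos >= 36 is 83 -> NA
Op 9: route key 94: smallest pos >= 94 is 97 -> NB
Op 10: route key 72: smallest pos >= 72 is 83 -> NA
Final route key 40: smallest pos >= 40 is 83 -> NA

Answer: NA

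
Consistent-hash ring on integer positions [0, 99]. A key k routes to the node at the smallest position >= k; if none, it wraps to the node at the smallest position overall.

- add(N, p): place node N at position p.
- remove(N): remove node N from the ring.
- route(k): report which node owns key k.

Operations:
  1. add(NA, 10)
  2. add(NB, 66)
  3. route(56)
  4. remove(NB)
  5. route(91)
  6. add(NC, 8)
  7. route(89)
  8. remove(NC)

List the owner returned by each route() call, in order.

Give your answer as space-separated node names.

Op 1: add NA@10 -> ring=[10:NA]
Op 2: add NB@66 -> ring=[10:NA,66:NB]
Op 3: route key 56: smallest pos >= 56 is 66 -> NB
Op 4: remove NB -> ring=[10:NA]
Op 5: route key 91: none >= 91, wrap to smallest pos 10 -> NA
Op 6: add NC@8 -> ring=[8:NC,10:NA]
Op 7: route key 89: none >= 89, wrap to smallest pos 8 -> NC
Op 8: remove NC -> ring=[10:NA]

Answer: NB NA NC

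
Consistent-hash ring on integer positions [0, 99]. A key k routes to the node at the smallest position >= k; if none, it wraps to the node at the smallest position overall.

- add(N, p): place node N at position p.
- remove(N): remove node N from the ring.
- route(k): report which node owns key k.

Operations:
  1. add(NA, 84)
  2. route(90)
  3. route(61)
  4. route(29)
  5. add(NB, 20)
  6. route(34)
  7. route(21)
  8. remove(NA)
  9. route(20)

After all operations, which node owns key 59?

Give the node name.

Op 1: add NA@84 -> ring=[84:NA]
Op 2: route key 90: none >= 90, wrap to smallest pos 84 -> NA
Op 3: route key 61: smallest pos >= 61 is 84 -> NA
Op 4: route key 29: smallest pos >= 29 is 84 -> NA
Op 5: add NB@20 -> ring=[20:NB,84:NA]
Op 6: route key 34: smallest pos >= 34 is 84 -> NA
Op 7: route key 21: smallest pos >= 21 is 84 -> NA
Op 8: remove NA -> ring=[20:NB]
Op 9: route key 20: smallest pos >= 20 is 20 -> NB
Final route key 59: none >= 59, wrap to smallest pos 20 -> NB

Answer: NB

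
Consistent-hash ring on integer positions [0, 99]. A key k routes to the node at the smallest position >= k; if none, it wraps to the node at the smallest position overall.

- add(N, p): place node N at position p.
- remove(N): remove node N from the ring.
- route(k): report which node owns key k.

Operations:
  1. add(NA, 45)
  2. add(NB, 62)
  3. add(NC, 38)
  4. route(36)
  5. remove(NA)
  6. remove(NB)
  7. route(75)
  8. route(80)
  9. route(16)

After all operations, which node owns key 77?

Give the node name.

Answer: NC

Derivation:
Op 1: add NA@45 -> ring=[45:NA]
Op 2: add NB@62 -> ring=[45:NA,62:NB]
Op 3: add NC@38 -> ring=[38:NC,45:NA,62:NB]
Op 4: route key 36: smallest pos >= 36 is 38 -> NC
Op 5: remove NA -> ring=[38:NC,62:NB]
Op 6: remove NB -> ring=[38:NC]
Op 7: route key 75: none >= 75, wrap to smallest pos 38 -> NC
Op 8: route key 80: none >= 80, wrap to smallest pos 38 -> NC
Op 9: route key 16: smallest pos >= 16 is 38 -> NC
Final route key 77: none >= 77, wrap to smallest pos 38 -> NC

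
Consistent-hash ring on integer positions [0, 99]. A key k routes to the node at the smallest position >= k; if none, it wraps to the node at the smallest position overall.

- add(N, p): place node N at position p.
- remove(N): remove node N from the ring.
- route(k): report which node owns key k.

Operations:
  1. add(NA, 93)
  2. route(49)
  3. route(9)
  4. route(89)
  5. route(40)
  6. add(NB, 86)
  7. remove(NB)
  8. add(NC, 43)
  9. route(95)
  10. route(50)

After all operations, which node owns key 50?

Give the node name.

Op 1: add NA@93 -> ring=[93:NA]
Op 2: route key 49: smallest pos >= 49 is 93 -> NA
Op 3: route key 9: smallest pos >= 9 is 93 -> NA
Op 4: route key 89: smallest pos >= 89 is 93 -> NA
Op 5: route key 40: smallest pos >= 40 is 93 -> NA
Op 6: add NB@86 -> ring=[86:NB,93:NA]
Op 7: remove NB -> ring=[93:NA]
Op 8: add NC@43 -> ring=[43:NC,93:NA]
Op 9: route key 95: none >= 95, wrap to smallest pos 43 -> NC
Op 10: route key 50: smallest pos >= 50 is 93 -> NA
Final route key 50: smallest pos >= 50 is 93 -> NA

Answer: NA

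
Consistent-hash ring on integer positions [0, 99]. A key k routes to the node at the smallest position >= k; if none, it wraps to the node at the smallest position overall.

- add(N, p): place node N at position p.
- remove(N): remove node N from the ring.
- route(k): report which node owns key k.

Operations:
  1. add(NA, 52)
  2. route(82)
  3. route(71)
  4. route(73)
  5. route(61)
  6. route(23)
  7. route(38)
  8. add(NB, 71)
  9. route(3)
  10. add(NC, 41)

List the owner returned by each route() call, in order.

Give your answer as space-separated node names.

Answer: NA NA NA NA NA NA NA

Derivation:
Op 1: add NA@52 -> ring=[52:NA]
Op 2: route key 82: none >= 82, wrap to smallest pos 52 -> NA
Op 3: route key 71: none >= 71, wrap to smallest pos 52 -> NA
Op 4: route key 73: none >= 73, wrap to smallest pos 52 -> NA
Op 5: route key 61: none >= 61, wrap to smallest pos 52 -> NA
Op 6: route key 23: smallest pos >= 23 is 52 -> NA
Op 7: route key 38: smallest pos >= 38 is 52 -> NA
Op 8: add NB@71 -> ring=[52:NA,71:NB]
Op 9: route key 3: smallest pos >= 3 is 52 -> NA
Op 10: add NC@41 -> ring=[41:NC,52:NA,71:NB]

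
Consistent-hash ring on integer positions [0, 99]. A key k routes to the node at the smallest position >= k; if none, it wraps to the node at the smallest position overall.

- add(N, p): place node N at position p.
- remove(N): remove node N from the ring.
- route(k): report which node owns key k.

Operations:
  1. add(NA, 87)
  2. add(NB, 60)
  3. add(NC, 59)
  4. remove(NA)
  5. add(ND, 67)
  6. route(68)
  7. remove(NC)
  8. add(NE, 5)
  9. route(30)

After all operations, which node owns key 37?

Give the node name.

Op 1: add NA@87 -> ring=[87:NA]
Op 2: add NB@60 -> ring=[60:NB,87:NA]
Op 3: add NC@59 -> ring=[59:NC,60:NB,87:NA]
Op 4: remove NA -> ring=[59:NC,60:NB]
Op 5: add ND@67 -> ring=[59:NC,60:NB,67:ND]
Op 6: route key 68: none >= 68, wrap to smallest pos 59 -> NC
Op 7: remove NC -> ring=[60:NB,67:ND]
Op 8: add NE@5 -> ring=[5:NE,60:NB,67:ND]
Op 9: route key 30: smallest pos >= 30 is 60 -> NB
Final route key 37: smallest pos >= 37 is 60 -> NB

Answer: NB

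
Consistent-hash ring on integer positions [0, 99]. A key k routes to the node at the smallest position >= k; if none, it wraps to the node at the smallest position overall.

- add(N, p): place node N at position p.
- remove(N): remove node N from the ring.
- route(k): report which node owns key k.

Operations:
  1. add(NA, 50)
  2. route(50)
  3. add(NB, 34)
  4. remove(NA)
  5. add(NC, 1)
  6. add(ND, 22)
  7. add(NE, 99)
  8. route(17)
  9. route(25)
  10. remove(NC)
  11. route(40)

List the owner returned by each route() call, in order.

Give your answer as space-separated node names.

Answer: NA ND NB NE

Derivation:
Op 1: add NA@50 -> ring=[50:NA]
Op 2: route key 50: smallest pos >= 50 is 50 -> NA
Op 3: add NB@34 -> ring=[34:NB,50:NA]
Op 4: remove NA -> ring=[34:NB]
Op 5: add NC@1 -> ring=[1:NC,34:NB]
Op 6: add ND@22 -> ring=[1:NC,22:ND,34:NB]
Op 7: add NE@99 -> ring=[1:NC,22:ND,34:NB,99:NE]
Op 8: route key 17: smallest pos >= 17 is 22 -> ND
Op 9: route key 25: smallest pos >= 25 is 34 -> NB
Op 10: remove NC -> ring=[22:ND,34:NB,99:NE]
Op 11: route key 40: smallest pos >= 40 is 99 -> NE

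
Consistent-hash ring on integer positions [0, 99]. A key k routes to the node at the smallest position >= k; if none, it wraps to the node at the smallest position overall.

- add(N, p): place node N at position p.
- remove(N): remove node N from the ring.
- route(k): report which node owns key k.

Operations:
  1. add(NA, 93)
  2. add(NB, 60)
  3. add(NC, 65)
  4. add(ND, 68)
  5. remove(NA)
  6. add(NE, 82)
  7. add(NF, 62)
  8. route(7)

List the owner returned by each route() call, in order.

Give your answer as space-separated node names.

Answer: NB

Derivation:
Op 1: add NA@93 -> ring=[93:NA]
Op 2: add NB@60 -> ring=[60:NB,93:NA]
Op 3: add NC@65 -> ring=[60:NB,65:NC,93:NA]
Op 4: add ND@68 -> ring=[60:NB,65:NC,68:ND,93:NA]
Op 5: remove NA -> ring=[60:NB,65:NC,68:ND]
Op 6: add NE@82 -> ring=[60:NB,65:NC,68:ND,82:NE]
Op 7: add NF@62 -> ring=[60:NB,62:NF,65:NC,68:ND,82:NE]
Op 8: route key 7: smallest pos >= 7 is 60 -> NB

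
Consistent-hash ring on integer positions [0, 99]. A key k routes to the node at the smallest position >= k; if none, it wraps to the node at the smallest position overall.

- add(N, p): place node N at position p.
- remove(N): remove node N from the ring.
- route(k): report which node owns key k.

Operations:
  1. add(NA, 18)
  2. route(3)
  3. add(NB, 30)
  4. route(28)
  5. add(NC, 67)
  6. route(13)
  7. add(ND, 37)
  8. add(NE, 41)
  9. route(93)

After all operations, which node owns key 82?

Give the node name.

Op 1: add NA@18 -> ring=[18:NA]
Op 2: route key 3: smallest pos >= 3 is 18 -> NA
Op 3: add NB@30 -> ring=[18:NA,30:NB]
Op 4: route key 28: smallest pos >= 28 is 30 -> NB
Op 5: add NC@67 -> ring=[18:NA,30:NB,67:NC]
Op 6: route key 13: smallest pos >= 13 is 18 -> NA
Op 7: add ND@37 -> ring=[18:NA,30:NB,37:ND,67:NC]
Op 8: add NE@41 -> ring=[18:NA,30:NB,37:ND,41:NE,67:NC]
Op 9: route key 93: none >= 93, wrap to smallest pos 18 -> NA
Final route key 82: none >= 82, wrap to smallest pos 18 -> NA

Answer: NA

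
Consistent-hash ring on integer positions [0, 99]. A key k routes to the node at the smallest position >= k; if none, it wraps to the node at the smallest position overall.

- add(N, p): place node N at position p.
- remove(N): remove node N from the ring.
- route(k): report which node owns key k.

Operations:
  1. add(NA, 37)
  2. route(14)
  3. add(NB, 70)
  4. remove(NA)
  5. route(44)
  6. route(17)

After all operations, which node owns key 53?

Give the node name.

Answer: NB

Derivation:
Op 1: add NA@37 -> ring=[37:NA]
Op 2: route key 14: smallest pos >= 14 is 37 -> NA
Op 3: add NB@70 -> ring=[37:NA,70:NB]
Op 4: remove NA -> ring=[70:NB]
Op 5: route key 44: smallest pos >= 44 is 70 -> NB
Op 6: route key 17: smallest pos >= 17 is 70 -> NB
Final route key 53: smallest pos >= 53 is 70 -> NB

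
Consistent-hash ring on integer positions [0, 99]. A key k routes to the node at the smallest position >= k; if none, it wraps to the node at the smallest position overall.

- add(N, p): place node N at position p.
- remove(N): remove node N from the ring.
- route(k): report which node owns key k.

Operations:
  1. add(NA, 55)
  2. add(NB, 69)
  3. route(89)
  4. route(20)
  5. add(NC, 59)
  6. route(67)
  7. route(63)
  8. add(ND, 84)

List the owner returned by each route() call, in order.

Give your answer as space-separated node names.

Answer: NA NA NB NB

Derivation:
Op 1: add NA@55 -> ring=[55:NA]
Op 2: add NB@69 -> ring=[55:NA,69:NB]
Op 3: route key 89: none >= 89, wrap to smallest pos 55 -> NA
Op 4: route key 20: smallest pos >= 20 is 55 -> NA
Op 5: add NC@59 -> ring=[55:NA,59:NC,69:NB]
Op 6: route key 67: smallest pos >= 67 is 69 -> NB
Op 7: route key 63: smallest pos >= 63 is 69 -> NB
Op 8: add ND@84 -> ring=[55:NA,59:NC,69:NB,84:ND]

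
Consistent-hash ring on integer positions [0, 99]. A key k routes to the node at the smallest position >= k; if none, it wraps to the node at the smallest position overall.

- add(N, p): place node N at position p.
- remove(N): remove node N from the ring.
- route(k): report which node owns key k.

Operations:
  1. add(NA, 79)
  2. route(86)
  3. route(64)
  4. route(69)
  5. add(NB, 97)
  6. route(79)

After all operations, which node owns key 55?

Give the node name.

Answer: NA

Derivation:
Op 1: add NA@79 -> ring=[79:NA]
Op 2: route key 86: none >= 86, wrap to smallest pos 79 -> NA
Op 3: route key 64: smallest pos >= 64 is 79 -> NA
Op 4: route key 69: smallest pos >= 69 is 79 -> NA
Op 5: add NB@97 -> ring=[79:NA,97:NB]
Op 6: route key 79: smallest pos >= 79 is 79 -> NA
Final route key 55: smallest pos >= 55 is 79 -> NA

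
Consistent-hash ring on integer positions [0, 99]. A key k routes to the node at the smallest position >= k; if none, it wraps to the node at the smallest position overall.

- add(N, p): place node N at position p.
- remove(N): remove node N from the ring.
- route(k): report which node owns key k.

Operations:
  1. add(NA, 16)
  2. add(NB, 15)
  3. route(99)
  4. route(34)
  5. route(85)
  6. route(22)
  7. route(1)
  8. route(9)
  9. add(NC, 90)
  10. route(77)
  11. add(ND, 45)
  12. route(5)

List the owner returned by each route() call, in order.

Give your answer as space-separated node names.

Op 1: add NA@16 -> ring=[16:NA]
Op 2: add NB@15 -> ring=[15:NB,16:NA]
Op 3: route key 99: none >= 99, wrap to smallest pos 15 -> NB
Op 4: route key 34: none >= 34, wrap to smallest pos 15 -> NB
Op 5: route key 85: none >= 85, wrap to smallest pos 15 -> NB
Op 6: route key 22: none >= 22, wrap to smallest pos 15 -> NB
Op 7: route key 1: smallest pos >= 1 is 15 -> NB
Op 8: route key 9: smallest pos >= 9 is 15 -> NB
Op 9: add NC@90 -> ring=[15:NB,16:NA,90:NC]
Op 10: route key 77: smallest pos >= 77 is 90 -> NC
Op 11: add ND@45 -> ring=[15:NB,16:NA,45:ND,90:NC]
Op 12: route key 5: smallest pos >= 5 is 15 -> NB

Answer: NB NB NB NB NB NB NC NB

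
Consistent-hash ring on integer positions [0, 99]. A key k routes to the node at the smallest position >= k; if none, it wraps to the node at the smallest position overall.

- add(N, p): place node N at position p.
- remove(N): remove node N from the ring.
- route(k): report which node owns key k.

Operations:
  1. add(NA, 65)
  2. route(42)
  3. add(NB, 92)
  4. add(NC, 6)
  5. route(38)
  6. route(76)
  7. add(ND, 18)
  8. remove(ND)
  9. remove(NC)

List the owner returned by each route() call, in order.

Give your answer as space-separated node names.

Answer: NA NA NB

Derivation:
Op 1: add NA@65 -> ring=[65:NA]
Op 2: route key 42: smallest pos >= 42 is 65 -> NA
Op 3: add NB@92 -> ring=[65:NA,92:NB]
Op 4: add NC@6 -> ring=[6:NC,65:NA,92:NB]
Op 5: route key 38: smallest pos >= 38 is 65 -> NA
Op 6: route key 76: smallest pos >= 76 is 92 -> NB
Op 7: add ND@18 -> ring=[6:NC,18:ND,65:NA,92:NB]
Op 8: remove ND -> ring=[6:NC,65:NA,92:NB]
Op 9: remove NC -> ring=[65:NA,92:NB]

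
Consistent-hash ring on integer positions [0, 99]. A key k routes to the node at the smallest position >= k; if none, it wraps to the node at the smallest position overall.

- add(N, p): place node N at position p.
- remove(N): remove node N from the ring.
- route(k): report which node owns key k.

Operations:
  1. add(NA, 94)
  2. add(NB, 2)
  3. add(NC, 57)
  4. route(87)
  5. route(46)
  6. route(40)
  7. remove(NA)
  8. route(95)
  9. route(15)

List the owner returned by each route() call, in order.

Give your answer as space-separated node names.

Op 1: add NA@94 -> ring=[94:NA]
Op 2: add NB@2 -> ring=[2:NB,94:NA]
Op 3: add NC@57 -> ring=[2:NB,57:NC,94:NA]
Op 4: route key 87: smallest pos >= 87 is 94 -> NA
Op 5: route key 46: smallest pos >= 46 is 57 -> NC
Op 6: route key 40: smallest pos >= 40 is 57 -> NC
Op 7: remove NA -> ring=[2:NB,57:NC]
Op 8: route key 95: none >= 95, wrap to smallest pos 2 -> NB
Op 9: route key 15: smallest pos >= 15 is 57 -> NC

Answer: NA NC NC NB NC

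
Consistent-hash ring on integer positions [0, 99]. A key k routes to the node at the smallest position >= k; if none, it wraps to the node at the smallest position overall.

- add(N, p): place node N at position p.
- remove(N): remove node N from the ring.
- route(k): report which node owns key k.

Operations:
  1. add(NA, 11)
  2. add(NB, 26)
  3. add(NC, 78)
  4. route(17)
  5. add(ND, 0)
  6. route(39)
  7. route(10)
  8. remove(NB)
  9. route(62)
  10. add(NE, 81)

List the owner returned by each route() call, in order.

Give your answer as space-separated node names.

Op 1: add NA@11 -> ring=[11:NA]
Op 2: add NB@26 -> ring=[11:NA,26:NB]
Op 3: add NC@78 -> ring=[11:NA,26:NB,78:NC]
Op 4: route key 17: smallest pos >= 17 is 26 -> NB
Op 5: add ND@0 -> ring=[0:ND,11:NA,26:NB,78:NC]
Op 6: route key 39: smallest pos >= 39 is 78 -> NC
Op 7: route key 10: smallest pos >= 10 is 11 -> NA
Op 8: remove NB -> ring=[0:ND,11:NA,78:NC]
Op 9: route key 62: smallest pos >= 62 is 78 -> NC
Op 10: add NE@81 -> ring=[0:ND,11:NA,78:NC,81:NE]

Answer: NB NC NA NC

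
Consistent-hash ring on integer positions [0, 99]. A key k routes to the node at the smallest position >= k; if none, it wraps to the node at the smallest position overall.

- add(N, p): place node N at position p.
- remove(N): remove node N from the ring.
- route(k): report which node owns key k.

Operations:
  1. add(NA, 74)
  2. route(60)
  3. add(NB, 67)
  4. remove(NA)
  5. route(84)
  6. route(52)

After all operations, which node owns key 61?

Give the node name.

Answer: NB

Derivation:
Op 1: add NA@74 -> ring=[74:NA]
Op 2: route key 60: smallest pos >= 60 is 74 -> NA
Op 3: add NB@67 -> ring=[67:NB,74:NA]
Op 4: remove NA -> ring=[67:NB]
Op 5: route key 84: none >= 84, wrap to smallest pos 67 -> NB
Op 6: route key 52: smallest pos >= 52 is 67 -> NB
Final route key 61: smallest pos >= 61 is 67 -> NB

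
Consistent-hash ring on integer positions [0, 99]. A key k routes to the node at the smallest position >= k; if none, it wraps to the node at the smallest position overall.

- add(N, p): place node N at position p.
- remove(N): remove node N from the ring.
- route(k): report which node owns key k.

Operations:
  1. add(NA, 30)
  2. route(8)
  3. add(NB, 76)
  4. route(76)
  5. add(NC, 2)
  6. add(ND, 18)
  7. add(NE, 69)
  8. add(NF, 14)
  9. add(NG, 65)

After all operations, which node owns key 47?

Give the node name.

Answer: NG

Derivation:
Op 1: add NA@30 -> ring=[30:NA]
Op 2: route key 8: smallest pos >= 8 is 30 -> NA
Op 3: add NB@76 -> ring=[30:NA,76:NB]
Op 4: route key 76: smallest pos >= 76 is 76 -> NB
Op 5: add NC@2 -> ring=[2:NC,30:NA,76:NB]
Op 6: add ND@18 -> ring=[2:NC,18:ND,30:NA,76:NB]
Op 7: add NE@69 -> ring=[2:NC,18:ND,30:NA,69:NE,76:NB]
Op 8: add NF@14 -> ring=[2:NC,14:NF,18:ND,30:NA,69:NE,76:NB]
Op 9: add NG@65 -> ring=[2:NC,14:NF,18:ND,30:NA,65:NG,69:NE,76:NB]
Final route key 47: smallest pos >= 47 is 65 -> NG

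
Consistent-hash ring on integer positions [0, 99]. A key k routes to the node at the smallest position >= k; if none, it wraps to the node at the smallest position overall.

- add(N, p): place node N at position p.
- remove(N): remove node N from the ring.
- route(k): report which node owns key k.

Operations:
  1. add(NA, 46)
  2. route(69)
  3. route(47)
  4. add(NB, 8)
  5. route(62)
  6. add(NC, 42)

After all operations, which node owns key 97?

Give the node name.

Op 1: add NA@46 -> ring=[46:NA]
Op 2: route key 69: none >= 69, wrap to smallest pos 46 -> NA
Op 3: route key 47: none >= 47, wrap to smallest pos 46 -> NA
Op 4: add NB@8 -> ring=[8:NB,46:NA]
Op 5: route key 62: none >= 62, wrap to smallest pos 8 -> NB
Op 6: add NC@42 -> ring=[8:NB,42:NC,46:NA]
Final route key 97: none >= 97, wrap to smallest pos 8 -> NB

Answer: NB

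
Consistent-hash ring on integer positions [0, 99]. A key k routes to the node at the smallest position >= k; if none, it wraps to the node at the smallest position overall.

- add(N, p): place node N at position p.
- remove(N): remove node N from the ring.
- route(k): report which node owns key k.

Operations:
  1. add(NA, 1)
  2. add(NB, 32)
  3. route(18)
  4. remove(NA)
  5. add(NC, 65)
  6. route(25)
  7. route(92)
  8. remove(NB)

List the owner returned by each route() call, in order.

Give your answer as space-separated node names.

Answer: NB NB NB

Derivation:
Op 1: add NA@1 -> ring=[1:NA]
Op 2: add NB@32 -> ring=[1:NA,32:NB]
Op 3: route key 18: smallest pos >= 18 is 32 -> NB
Op 4: remove NA -> ring=[32:NB]
Op 5: add NC@65 -> ring=[32:NB,65:NC]
Op 6: route key 25: smallest pos >= 25 is 32 -> NB
Op 7: route key 92: none >= 92, wrap to smallest pos 32 -> NB
Op 8: remove NB -> ring=[65:NC]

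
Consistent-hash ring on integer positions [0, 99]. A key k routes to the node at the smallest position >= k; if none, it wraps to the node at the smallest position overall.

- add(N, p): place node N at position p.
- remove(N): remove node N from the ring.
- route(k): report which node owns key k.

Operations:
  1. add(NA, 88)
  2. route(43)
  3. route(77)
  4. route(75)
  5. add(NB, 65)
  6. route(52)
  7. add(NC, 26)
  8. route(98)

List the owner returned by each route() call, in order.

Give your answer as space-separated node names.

Answer: NA NA NA NB NC

Derivation:
Op 1: add NA@88 -> ring=[88:NA]
Op 2: route key 43: smallest pos >= 43 is 88 -> NA
Op 3: route key 77: smallest pos >= 77 is 88 -> NA
Op 4: route key 75: smallest pos >= 75 is 88 -> NA
Op 5: add NB@65 -> ring=[65:NB,88:NA]
Op 6: route key 52: smallest pos >= 52 is 65 -> NB
Op 7: add NC@26 -> ring=[26:NC,65:NB,88:NA]
Op 8: route key 98: none >= 98, wrap to smallest pos 26 -> NC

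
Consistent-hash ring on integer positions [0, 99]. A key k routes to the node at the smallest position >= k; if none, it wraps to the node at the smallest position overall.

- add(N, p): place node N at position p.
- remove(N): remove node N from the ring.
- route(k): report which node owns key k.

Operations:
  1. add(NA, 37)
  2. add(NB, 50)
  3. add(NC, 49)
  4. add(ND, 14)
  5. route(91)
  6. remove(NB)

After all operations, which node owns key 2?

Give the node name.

Answer: ND

Derivation:
Op 1: add NA@37 -> ring=[37:NA]
Op 2: add NB@50 -> ring=[37:NA,50:NB]
Op 3: add NC@49 -> ring=[37:NA,49:NC,50:NB]
Op 4: add ND@14 -> ring=[14:ND,37:NA,49:NC,50:NB]
Op 5: route key 91: none >= 91, wrap to smallest pos 14 -> ND
Op 6: remove NB -> ring=[14:ND,37:NA,49:NC]
Final route key 2: smallest pos >= 2 is 14 -> ND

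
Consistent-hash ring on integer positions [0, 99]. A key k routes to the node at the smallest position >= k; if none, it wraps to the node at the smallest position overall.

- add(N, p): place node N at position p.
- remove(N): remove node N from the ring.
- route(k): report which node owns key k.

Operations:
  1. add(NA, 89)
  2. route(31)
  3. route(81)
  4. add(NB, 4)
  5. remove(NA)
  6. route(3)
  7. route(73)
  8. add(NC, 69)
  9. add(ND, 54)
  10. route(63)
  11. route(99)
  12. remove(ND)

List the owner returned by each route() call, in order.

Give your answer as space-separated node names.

Answer: NA NA NB NB NC NB

Derivation:
Op 1: add NA@89 -> ring=[89:NA]
Op 2: route key 31: smallest pos >= 31 is 89 -> NA
Op 3: route key 81: smallest pos >= 81 is 89 -> NA
Op 4: add NB@4 -> ring=[4:NB,89:NA]
Op 5: remove NA -> ring=[4:NB]
Op 6: route key 3: smallest pos >= 3 is 4 -> NB
Op 7: route key 73: none >= 73, wrap to smallest pos 4 -> NB
Op 8: add NC@69 -> ring=[4:NB,69:NC]
Op 9: add ND@54 -> ring=[4:NB,54:ND,69:NC]
Op 10: route key 63: smallest pos >= 63 is 69 -> NC
Op 11: route key 99: none >= 99, wrap to smallest pos 4 -> NB
Op 12: remove ND -> ring=[4:NB,69:NC]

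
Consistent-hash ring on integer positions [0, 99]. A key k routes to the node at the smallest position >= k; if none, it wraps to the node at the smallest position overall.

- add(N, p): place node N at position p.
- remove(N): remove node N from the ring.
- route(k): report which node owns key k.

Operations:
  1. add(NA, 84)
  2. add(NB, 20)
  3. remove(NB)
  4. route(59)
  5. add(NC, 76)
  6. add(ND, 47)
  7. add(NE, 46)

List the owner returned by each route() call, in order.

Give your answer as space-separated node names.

Op 1: add NA@84 -> ring=[84:NA]
Op 2: add NB@20 -> ring=[20:NB,84:NA]
Op 3: remove NB -> ring=[84:NA]
Op 4: route key 59: smallest pos >= 59 is 84 -> NA
Op 5: add NC@76 -> ring=[76:NC,84:NA]
Op 6: add ND@47 -> ring=[47:ND,76:NC,84:NA]
Op 7: add NE@46 -> ring=[46:NE,47:ND,76:NC,84:NA]

Answer: NA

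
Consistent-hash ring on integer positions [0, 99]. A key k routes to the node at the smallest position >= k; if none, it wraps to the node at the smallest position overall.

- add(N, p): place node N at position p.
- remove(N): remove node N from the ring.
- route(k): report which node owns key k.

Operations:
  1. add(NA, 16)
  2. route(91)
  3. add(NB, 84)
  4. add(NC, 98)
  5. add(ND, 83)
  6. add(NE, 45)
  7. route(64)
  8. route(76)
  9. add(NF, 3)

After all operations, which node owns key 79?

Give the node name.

Op 1: add NA@16 -> ring=[16:NA]
Op 2: route key 91: none >= 91, wrap to smallest pos 16 -> NA
Op 3: add NB@84 -> ring=[16:NA,84:NB]
Op 4: add NC@98 -> ring=[16:NA,84:NB,98:NC]
Op 5: add ND@83 -> ring=[16:NA,83:ND,84:NB,98:NC]
Op 6: add NE@45 -> ring=[16:NA,45:NE,83:ND,84:NB,98:NC]
Op 7: route key 64: smallest pos >= 64 is 83 -> ND
Op 8: route key 76: smallest pos >= 76 is 83 -> ND
Op 9: add NF@3 -> ring=[3:NF,16:NA,45:NE,83:ND,84:NB,98:NC]
Final route key 79: smallest pos >= 79 is 83 -> ND

Answer: ND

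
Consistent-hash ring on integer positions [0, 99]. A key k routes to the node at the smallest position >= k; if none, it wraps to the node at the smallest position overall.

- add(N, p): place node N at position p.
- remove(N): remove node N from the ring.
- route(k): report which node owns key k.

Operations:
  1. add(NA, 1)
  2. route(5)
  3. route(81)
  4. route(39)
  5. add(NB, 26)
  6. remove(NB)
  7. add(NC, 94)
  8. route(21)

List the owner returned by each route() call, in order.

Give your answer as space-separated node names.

Answer: NA NA NA NC

Derivation:
Op 1: add NA@1 -> ring=[1:NA]
Op 2: route key 5: none >= 5, wrap to smallest pos 1 -> NA
Op 3: route key 81: none >= 81, wrap to smallest pos 1 -> NA
Op 4: route key 39: none >= 39, wrap to smallest pos 1 -> NA
Op 5: add NB@26 -> ring=[1:NA,26:NB]
Op 6: remove NB -> ring=[1:NA]
Op 7: add NC@94 -> ring=[1:NA,94:NC]
Op 8: route key 21: smallest pos >= 21 is 94 -> NC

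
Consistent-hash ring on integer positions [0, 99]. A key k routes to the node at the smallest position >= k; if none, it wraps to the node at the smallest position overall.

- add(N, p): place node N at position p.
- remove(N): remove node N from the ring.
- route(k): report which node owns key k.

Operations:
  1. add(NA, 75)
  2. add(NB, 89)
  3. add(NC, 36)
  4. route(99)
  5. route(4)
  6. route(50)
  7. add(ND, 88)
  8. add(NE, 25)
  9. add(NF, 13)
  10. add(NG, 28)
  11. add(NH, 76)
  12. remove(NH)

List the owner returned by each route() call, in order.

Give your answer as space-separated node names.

Op 1: add NA@75 -> ring=[75:NA]
Op 2: add NB@89 -> ring=[75:NA,89:NB]
Op 3: add NC@36 -> ring=[36:NC,75:NA,89:NB]
Op 4: route key 99: none >= 99, wrap to smallest pos 36 -> NC
Op 5: route key 4: smallest pos >= 4 is 36 -> NC
Op 6: route key 50: smallest pos >= 50 is 75 -> NA
Op 7: add ND@88 -> ring=[36:NC,75:NA,88:ND,89:NB]
Op 8: add NE@25 -> ring=[25:NE,36:NC,75:NA,88:ND,89:NB]
Op 9: add NF@13 -> ring=[13:NF,25:NE,36:NC,75:NA,88:ND,89:NB]
Op 10: add NG@28 -> ring=[13:NF,25:NE,28:NG,36:NC,75:NA,88:ND,89:NB]
Op 11: add NH@76 -> ring=[13:NF,25:NE,28:NG,36:NC,75:NA,76:NH,88:ND,89:NB]
Op 12: remove NH -> ring=[13:NF,25:NE,28:NG,36:NC,75:NA,88:ND,89:NB]

Answer: NC NC NA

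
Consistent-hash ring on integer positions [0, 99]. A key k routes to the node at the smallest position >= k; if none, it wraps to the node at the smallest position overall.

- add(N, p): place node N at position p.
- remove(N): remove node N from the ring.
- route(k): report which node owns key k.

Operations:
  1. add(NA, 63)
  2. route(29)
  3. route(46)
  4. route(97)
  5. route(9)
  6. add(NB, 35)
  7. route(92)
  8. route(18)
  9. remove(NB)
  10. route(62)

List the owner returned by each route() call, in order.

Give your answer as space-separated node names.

Op 1: add NA@63 -> ring=[63:NA]
Op 2: route key 29: smallest pos >= 29 is 63 -> NA
Op 3: route key 46: smallest pos >= 46 is 63 -> NA
Op 4: route key 97: none >= 97, wrap to smallest pos 63 -> NA
Op 5: route key 9: smallest pos >= 9 is 63 -> NA
Op 6: add NB@35 -> ring=[35:NB,63:NA]
Op 7: route key 92: none >= 92, wrap to smallest pos 35 -> NB
Op 8: route key 18: smallest pos >= 18 is 35 -> NB
Op 9: remove NB -> ring=[63:NA]
Op 10: route key 62: smallest pos >= 62 is 63 -> NA

Answer: NA NA NA NA NB NB NA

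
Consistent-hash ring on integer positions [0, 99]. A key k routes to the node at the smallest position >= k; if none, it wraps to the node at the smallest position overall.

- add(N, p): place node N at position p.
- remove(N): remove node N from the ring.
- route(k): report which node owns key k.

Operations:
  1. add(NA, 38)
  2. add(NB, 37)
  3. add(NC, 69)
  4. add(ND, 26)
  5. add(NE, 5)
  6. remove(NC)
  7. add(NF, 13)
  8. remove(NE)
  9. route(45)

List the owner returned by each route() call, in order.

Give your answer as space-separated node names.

Op 1: add NA@38 -> ring=[38:NA]
Op 2: add NB@37 -> ring=[37:NB,38:NA]
Op 3: add NC@69 -> ring=[37:NB,38:NA,69:NC]
Op 4: add ND@26 -> ring=[26:ND,37:NB,38:NA,69:NC]
Op 5: add NE@5 -> ring=[5:NE,26:ND,37:NB,38:NA,69:NC]
Op 6: remove NC -> ring=[5:NE,26:ND,37:NB,38:NA]
Op 7: add NF@13 -> ring=[5:NE,13:NF,26:ND,37:NB,38:NA]
Op 8: remove NE -> ring=[13:NF,26:ND,37:NB,38:NA]
Op 9: route key 45: none >= 45, wrap to smallest pos 13 -> NF

Answer: NF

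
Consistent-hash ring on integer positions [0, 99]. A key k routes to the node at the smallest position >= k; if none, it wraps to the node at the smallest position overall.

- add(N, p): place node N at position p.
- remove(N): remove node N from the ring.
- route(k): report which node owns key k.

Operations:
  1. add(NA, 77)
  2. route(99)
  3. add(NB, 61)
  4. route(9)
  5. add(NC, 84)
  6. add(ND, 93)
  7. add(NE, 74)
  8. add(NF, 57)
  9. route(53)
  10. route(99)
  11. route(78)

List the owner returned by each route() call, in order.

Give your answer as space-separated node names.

Answer: NA NB NF NF NC

Derivation:
Op 1: add NA@77 -> ring=[77:NA]
Op 2: route key 99: none >= 99, wrap to smallest pos 77 -> NA
Op 3: add NB@61 -> ring=[61:NB,77:NA]
Op 4: route key 9: smallest pos >= 9 is 61 -> NB
Op 5: add NC@84 -> ring=[61:NB,77:NA,84:NC]
Op 6: add ND@93 -> ring=[61:NB,77:NA,84:NC,93:ND]
Op 7: add NE@74 -> ring=[61:NB,74:NE,77:NA,84:NC,93:ND]
Op 8: add NF@57 -> ring=[57:NF,61:NB,74:NE,77:NA,84:NC,93:ND]
Op 9: route key 53: smallest pos >= 53 is 57 -> NF
Op 10: route key 99: none >= 99, wrap to smallest pos 57 -> NF
Op 11: route key 78: smallest pos >= 78 is 84 -> NC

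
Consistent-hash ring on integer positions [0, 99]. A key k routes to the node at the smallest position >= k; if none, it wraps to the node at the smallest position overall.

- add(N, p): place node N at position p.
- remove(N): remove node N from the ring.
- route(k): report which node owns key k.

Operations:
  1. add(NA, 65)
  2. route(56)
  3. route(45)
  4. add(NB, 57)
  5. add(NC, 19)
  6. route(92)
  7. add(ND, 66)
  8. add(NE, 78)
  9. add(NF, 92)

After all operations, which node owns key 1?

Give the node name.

Op 1: add NA@65 -> ring=[65:NA]
Op 2: route key 56: smallest pos >= 56 is 65 -> NA
Op 3: route key 45: smallest pos >= 45 is 65 -> NA
Op 4: add NB@57 -> ring=[57:NB,65:NA]
Op 5: add NC@19 -> ring=[19:NC,57:NB,65:NA]
Op 6: route key 92: none >= 92, wrap to smallest pos 19 -> NC
Op 7: add ND@66 -> ring=[19:NC,57:NB,65:NA,66:ND]
Op 8: add NE@78 -> ring=[19:NC,57:NB,65:NA,66:ND,78:NE]
Op 9: add NF@92 -> ring=[19:NC,57:NB,65:NA,66:ND,78:NE,92:NF]
Final route key 1: smallest pos >= 1 is 19 -> NC

Answer: NC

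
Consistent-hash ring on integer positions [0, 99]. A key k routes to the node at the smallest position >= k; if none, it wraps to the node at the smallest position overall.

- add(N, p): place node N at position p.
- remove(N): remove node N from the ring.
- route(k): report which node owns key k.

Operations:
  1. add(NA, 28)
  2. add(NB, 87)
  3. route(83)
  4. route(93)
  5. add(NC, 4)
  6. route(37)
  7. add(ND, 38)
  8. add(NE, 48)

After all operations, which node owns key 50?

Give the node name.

Answer: NB

Derivation:
Op 1: add NA@28 -> ring=[28:NA]
Op 2: add NB@87 -> ring=[28:NA,87:NB]
Op 3: route key 83: smallest pos >= 83 is 87 -> NB
Op 4: route key 93: none >= 93, wrap to smallest pos 28 -> NA
Op 5: add NC@4 -> ring=[4:NC,28:NA,87:NB]
Op 6: route key 37: smallest pos >= 37 is 87 -> NB
Op 7: add ND@38 -> ring=[4:NC,28:NA,38:ND,87:NB]
Op 8: add NE@48 -> ring=[4:NC,28:NA,38:ND,48:NE,87:NB]
Final route key 50: smallest pos >= 50 is 87 -> NB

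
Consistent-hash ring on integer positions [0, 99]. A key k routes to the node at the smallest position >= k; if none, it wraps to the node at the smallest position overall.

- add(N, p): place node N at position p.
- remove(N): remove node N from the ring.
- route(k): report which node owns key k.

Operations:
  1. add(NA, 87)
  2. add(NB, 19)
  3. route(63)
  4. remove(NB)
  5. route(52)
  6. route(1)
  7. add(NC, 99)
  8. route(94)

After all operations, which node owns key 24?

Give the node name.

Op 1: add NA@87 -> ring=[87:NA]
Op 2: add NB@19 -> ring=[19:NB,87:NA]
Op 3: route key 63: smallest pos >= 63 is 87 -> NA
Op 4: remove NB -> ring=[87:NA]
Op 5: route key 52: smallest pos >= 52 is 87 -> NA
Op 6: route key 1: smallest pos >= 1 is 87 -> NA
Op 7: add NC@99 -> ring=[87:NA,99:NC]
Op 8: route key 94: smallest pos >= 94 is 99 -> NC
Final route key 24: smallest pos >= 24 is 87 -> NA

Answer: NA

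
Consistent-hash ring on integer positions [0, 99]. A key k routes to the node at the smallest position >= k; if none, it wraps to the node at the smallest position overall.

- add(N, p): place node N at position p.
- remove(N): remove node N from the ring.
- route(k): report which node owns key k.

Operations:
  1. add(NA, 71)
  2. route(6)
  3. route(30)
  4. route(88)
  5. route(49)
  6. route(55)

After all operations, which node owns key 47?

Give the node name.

Op 1: add NA@71 -> ring=[71:NA]
Op 2: route key 6: smallest pos >= 6 is 71 -> NA
Op 3: route key 30: smallest pos >= 30 is 71 -> NA
Op 4: route key 88: none >= 88, wrap to smallest pos 71 -> NA
Op 5: route key 49: smallest pos >= 49 is 71 -> NA
Op 6: route key 55: smallest pos >= 55 is 71 -> NA
Final route key 47: smallest pos >= 47 is 71 -> NA

Answer: NA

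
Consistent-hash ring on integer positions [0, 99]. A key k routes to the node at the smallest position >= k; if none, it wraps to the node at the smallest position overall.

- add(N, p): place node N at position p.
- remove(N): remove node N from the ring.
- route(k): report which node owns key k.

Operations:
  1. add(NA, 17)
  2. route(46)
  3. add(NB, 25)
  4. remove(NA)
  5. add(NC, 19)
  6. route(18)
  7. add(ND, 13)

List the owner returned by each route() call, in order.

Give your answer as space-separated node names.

Op 1: add NA@17 -> ring=[17:NA]
Op 2: route key 46: none >= 46, wrap to smallest pos 17 -> NA
Op 3: add NB@25 -> ring=[17:NA,25:NB]
Op 4: remove NA -> ring=[25:NB]
Op 5: add NC@19 -> ring=[19:NC,25:NB]
Op 6: route key 18: smallest pos >= 18 is 19 -> NC
Op 7: add ND@13 -> ring=[13:ND,19:NC,25:NB]

Answer: NA NC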